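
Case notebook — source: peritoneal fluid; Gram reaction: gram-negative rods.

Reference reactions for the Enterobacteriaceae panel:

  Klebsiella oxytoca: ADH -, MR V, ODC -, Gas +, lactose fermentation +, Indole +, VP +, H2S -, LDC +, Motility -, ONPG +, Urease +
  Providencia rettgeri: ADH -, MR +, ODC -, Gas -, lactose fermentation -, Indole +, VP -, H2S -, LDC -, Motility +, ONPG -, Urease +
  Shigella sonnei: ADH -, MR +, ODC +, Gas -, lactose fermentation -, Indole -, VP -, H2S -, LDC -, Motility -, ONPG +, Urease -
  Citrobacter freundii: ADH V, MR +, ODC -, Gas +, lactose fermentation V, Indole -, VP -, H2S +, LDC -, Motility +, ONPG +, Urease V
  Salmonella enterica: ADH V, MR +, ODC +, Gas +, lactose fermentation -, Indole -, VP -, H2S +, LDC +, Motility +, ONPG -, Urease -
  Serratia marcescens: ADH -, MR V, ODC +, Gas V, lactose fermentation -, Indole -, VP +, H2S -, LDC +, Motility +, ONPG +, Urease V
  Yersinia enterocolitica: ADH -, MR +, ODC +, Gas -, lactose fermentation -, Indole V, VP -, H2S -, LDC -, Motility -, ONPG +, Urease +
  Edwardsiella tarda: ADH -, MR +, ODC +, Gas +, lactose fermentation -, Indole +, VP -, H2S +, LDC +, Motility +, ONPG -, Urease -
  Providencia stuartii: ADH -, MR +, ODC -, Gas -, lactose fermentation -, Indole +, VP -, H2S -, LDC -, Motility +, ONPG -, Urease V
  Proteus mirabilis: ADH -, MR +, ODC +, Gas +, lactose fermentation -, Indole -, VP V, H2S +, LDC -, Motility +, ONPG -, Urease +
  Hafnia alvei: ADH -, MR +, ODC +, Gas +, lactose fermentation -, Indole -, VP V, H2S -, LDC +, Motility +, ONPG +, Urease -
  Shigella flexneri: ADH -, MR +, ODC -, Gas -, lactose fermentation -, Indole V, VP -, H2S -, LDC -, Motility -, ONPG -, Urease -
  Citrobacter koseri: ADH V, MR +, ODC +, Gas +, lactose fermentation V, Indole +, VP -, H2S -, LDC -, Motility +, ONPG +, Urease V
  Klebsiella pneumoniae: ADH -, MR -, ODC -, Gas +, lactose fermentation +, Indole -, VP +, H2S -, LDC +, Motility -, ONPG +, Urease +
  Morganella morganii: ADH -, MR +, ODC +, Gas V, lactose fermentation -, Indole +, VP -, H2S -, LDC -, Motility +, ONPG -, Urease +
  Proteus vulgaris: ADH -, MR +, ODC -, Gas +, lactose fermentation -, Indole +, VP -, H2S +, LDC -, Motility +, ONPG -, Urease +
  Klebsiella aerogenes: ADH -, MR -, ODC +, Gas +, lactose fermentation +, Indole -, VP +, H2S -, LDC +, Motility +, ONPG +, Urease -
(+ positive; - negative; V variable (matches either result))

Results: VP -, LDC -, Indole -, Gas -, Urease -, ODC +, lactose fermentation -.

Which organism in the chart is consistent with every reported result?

Shigella sonnei

ODC +: excludes 7 organisms — 10 left.
lactose fermentation -: excludes Klebsiella aerogenes — 9 left.
Gas -: excludes 5 organisms — 4 left.
VP -: excludes Serratia marcescens — 3 left.
LDC -: all 3 remaining candidates are consistent.
Urease -: excludes Yersinia enterocolitica, Morganella morganii — 1 left.
Indole -: the one remaining candidate is consistent.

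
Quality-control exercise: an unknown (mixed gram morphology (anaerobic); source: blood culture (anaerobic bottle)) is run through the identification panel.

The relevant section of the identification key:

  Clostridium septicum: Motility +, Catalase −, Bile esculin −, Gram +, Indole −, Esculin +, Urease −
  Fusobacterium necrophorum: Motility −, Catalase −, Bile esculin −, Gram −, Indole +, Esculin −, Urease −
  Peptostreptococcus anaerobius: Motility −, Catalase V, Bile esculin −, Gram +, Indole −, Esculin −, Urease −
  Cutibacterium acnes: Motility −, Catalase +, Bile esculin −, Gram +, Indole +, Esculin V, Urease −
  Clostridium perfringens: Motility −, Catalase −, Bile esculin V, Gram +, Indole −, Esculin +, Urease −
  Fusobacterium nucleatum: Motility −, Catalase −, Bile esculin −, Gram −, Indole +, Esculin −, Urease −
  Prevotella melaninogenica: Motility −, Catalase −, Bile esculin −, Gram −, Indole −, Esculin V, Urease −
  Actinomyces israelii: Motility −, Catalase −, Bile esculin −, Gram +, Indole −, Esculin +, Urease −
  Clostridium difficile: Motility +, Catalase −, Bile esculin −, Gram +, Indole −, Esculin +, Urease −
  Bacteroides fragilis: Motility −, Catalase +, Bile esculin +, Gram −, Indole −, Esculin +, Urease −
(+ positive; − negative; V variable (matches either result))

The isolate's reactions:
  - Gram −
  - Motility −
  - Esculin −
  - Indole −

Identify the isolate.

Prevotella melaninogenica

Gram −: excludes 6 organisms — 4 left.
Indole −: excludes Fusobacterium necrophorum, Fusobacterium nucleatum — 2 left.
Esculin −: excludes Bacteroides fragilis — 1 left.
Motility −: the one remaining candidate is consistent.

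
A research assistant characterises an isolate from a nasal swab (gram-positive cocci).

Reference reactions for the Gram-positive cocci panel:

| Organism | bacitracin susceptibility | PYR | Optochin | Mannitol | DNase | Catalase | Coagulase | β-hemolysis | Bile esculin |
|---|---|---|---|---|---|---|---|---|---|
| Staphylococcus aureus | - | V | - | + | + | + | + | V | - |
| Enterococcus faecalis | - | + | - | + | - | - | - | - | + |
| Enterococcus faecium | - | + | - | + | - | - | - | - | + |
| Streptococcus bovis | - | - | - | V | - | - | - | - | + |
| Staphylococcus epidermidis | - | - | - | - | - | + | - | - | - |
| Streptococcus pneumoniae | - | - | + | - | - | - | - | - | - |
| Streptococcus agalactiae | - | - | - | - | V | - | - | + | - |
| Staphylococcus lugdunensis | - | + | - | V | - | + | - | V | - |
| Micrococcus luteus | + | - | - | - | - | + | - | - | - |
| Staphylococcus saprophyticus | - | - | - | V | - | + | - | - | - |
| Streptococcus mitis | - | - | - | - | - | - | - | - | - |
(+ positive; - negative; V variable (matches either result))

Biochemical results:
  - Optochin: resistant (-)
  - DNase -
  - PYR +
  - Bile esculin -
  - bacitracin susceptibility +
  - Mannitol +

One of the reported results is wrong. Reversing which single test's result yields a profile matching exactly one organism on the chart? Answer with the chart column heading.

bacitracin susceptibility

As reported, no row in the chart matches all 6 reactions.
Reversing Mannitol → still no organism matches.
Reversing PYR → still no organism matches.
Reversing DNase → still no organism matches.
Reversing Bile esculin → still no organism matches.
Reversing bacitracin susceptibility (to -) → unique match: Staphylococcus lugdunensis.
Reversing Optochin → still no organism matches.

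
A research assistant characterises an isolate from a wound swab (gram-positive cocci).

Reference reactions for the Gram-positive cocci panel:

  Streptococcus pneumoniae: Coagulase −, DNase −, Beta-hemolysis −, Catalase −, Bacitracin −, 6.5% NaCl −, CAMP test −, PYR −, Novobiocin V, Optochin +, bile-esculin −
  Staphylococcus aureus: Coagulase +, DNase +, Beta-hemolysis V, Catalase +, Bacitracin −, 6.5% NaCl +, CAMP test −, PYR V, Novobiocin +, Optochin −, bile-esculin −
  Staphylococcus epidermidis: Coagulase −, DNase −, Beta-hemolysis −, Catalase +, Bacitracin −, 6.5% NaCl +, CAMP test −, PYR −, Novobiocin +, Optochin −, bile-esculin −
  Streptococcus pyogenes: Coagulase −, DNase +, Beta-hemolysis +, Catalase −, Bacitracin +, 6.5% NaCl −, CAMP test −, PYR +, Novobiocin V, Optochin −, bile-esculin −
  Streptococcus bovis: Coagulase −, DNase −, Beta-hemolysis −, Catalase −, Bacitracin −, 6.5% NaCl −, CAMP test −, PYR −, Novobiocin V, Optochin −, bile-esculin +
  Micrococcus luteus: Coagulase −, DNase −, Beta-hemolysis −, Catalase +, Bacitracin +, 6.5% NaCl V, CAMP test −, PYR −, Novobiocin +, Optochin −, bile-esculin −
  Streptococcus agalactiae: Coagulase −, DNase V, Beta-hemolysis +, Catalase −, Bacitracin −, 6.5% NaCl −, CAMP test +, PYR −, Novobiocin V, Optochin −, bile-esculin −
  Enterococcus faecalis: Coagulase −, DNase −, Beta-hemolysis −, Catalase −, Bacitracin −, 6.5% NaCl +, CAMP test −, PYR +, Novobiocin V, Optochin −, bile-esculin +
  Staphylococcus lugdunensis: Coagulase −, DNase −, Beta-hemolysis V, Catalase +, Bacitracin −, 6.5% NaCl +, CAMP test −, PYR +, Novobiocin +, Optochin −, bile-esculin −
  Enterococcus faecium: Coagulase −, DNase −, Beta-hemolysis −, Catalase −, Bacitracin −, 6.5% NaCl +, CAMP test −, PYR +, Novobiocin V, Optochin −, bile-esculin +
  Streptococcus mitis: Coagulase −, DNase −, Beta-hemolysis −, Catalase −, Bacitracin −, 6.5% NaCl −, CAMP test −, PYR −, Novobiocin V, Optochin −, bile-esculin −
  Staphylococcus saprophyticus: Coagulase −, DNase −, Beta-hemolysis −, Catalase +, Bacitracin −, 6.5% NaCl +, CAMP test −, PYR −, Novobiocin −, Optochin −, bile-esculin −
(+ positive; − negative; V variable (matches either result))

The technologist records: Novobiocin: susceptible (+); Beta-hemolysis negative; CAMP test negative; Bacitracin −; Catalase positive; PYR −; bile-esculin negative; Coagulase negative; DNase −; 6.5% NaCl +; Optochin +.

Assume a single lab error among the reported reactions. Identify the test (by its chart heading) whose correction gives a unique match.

As reported, no row in the chart matches all 11 reactions.
Reversing Coagulase → still no organism matches.
Reversing Optochin (to −) → unique match: Staphylococcus epidermidis.
Reversing Beta-hemolysis → still no organism matches.
Reversing DNase → still no organism matches.
Reversing bile-esculin → still no organism matches.
Reversing CAMP test → still no organism matches.
Reversing Catalase → still no organism matches.
Reversing Novobiocin → still no organism matches.
Reversing PYR → still no organism matches.
Reversing Bacitracin → still no organism matches.
Reversing 6.5% NaCl → still no organism matches.

Optochin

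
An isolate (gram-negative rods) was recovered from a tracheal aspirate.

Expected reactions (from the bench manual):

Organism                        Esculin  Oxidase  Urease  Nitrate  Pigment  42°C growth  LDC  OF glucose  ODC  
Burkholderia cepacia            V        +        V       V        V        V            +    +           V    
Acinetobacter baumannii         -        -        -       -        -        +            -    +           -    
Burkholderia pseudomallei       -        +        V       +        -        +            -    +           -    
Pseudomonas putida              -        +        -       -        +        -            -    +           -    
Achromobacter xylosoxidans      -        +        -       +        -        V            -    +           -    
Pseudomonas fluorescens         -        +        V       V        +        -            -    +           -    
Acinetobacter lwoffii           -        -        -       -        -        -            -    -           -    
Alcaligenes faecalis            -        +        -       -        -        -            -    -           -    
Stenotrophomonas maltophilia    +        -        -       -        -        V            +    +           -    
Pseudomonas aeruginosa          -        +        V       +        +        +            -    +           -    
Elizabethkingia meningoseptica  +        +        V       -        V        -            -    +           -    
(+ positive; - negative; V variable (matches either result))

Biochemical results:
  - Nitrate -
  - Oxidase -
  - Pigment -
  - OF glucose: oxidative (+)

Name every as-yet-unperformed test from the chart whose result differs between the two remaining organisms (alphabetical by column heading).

Esculin, LDC

Oxidase -: excludes 8 organisms — 3 left.
Nitrate -: all 3 remaining candidates are consistent.
Pigment -: all 3 remaining candidates are consistent.
OF glucose +: excludes Acinetobacter lwoffii — 2 left.
Two candidates remain: Acinetobacter baumannii and Stenotrophomonas maltophilia.
  Esculin: Acinetobacter baumannii -, Stenotrophomonas maltophilia + — discriminates.
  Urease: - vs - — same for both, does not separate.
  42°C growth: + vs V — variable for at least one, does not separate.
  LDC: Acinetobacter baumannii -, Stenotrophomonas maltophilia + — discriminates.
  ODC: - vs - — same for both, does not separate.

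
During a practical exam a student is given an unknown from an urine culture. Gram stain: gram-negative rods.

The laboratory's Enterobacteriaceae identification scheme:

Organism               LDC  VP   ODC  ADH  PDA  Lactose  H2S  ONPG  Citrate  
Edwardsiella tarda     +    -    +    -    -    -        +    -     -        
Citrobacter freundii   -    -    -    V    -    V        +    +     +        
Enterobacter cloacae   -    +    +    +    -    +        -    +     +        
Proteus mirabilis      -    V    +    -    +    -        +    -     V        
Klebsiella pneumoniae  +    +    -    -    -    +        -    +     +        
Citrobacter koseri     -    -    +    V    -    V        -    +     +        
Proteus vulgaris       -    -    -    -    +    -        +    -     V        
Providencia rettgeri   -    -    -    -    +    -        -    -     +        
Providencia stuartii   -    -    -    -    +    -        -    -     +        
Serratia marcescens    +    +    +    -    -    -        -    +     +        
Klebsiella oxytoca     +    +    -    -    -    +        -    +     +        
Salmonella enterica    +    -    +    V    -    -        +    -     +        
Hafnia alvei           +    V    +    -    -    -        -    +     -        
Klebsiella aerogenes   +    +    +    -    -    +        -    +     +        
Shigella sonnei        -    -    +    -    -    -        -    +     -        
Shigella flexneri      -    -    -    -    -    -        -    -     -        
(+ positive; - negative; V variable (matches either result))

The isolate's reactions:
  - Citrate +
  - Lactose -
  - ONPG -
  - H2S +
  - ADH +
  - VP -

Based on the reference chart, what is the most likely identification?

H2S +: excludes 11 organisms — 5 left.
ONPG -: excludes Citrobacter freundii — 4 left.
ADH +: excludes Edwardsiella tarda, Proteus mirabilis, Proteus vulgaris — 1 left.
Citrate +: the one remaining candidate is consistent.
Lactose -: the one remaining candidate is consistent.
VP -: the one remaining candidate is consistent.

Salmonella enterica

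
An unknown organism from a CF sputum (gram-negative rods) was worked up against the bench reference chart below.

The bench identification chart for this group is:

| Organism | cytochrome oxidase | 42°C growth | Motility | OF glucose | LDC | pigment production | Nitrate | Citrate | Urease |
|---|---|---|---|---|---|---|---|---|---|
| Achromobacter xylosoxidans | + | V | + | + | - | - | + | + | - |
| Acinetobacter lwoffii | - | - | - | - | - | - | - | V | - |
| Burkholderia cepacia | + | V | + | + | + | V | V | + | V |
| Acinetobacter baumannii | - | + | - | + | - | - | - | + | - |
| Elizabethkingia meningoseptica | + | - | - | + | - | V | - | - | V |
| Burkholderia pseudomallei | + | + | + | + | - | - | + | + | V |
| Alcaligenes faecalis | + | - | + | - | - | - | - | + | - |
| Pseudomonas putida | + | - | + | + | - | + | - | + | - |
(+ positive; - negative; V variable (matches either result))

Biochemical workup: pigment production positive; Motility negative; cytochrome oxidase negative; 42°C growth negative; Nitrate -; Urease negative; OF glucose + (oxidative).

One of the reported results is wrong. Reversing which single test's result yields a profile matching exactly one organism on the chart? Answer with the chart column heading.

cytochrome oxidase

As reported, no row in the chart matches all 7 reactions.
Reversing cytochrome oxidase (to +) → unique match: Elizabethkingia meningoseptica.
Reversing pigment production → still no organism matches.
Reversing 42°C growth → still no organism matches.
Reversing OF glucose → still no organism matches.
Reversing Motility → still no organism matches.
Reversing Urease → still no organism matches.
Reversing Nitrate → still no organism matches.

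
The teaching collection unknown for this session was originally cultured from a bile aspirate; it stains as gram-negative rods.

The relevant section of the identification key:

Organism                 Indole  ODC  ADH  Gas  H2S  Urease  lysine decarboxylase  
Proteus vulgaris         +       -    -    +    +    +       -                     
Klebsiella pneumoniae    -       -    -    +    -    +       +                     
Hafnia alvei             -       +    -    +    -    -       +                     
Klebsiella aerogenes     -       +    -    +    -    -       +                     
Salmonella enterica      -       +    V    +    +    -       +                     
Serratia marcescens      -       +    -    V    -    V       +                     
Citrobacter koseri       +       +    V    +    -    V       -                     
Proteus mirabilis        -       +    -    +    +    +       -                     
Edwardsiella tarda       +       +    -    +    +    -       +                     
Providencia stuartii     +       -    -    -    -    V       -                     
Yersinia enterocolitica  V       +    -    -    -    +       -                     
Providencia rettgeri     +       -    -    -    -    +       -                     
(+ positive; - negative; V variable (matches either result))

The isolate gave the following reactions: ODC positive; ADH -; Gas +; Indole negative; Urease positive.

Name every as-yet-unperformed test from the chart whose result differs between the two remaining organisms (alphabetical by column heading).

H2S, lysine decarboxylase

Gas +: excludes Providencia stuartii, Yersinia enterocolitica, Providencia rettgeri — 9 left.
ADH -: all 9 remaining candidates are consistent.
Indole -: excludes Proteus vulgaris, Citrobacter koseri, Edwardsiella tarda — 6 left.
Urease +: excludes Hafnia alvei, Klebsiella aerogenes, Salmonella enterica — 3 left.
ODC +: excludes Klebsiella pneumoniae — 2 left.
Two candidates remain: Proteus mirabilis and Serratia marcescens.
  H2S: Proteus mirabilis +, Serratia marcescens - — discriminates.
  lysine decarboxylase: Proteus mirabilis -, Serratia marcescens + — discriminates.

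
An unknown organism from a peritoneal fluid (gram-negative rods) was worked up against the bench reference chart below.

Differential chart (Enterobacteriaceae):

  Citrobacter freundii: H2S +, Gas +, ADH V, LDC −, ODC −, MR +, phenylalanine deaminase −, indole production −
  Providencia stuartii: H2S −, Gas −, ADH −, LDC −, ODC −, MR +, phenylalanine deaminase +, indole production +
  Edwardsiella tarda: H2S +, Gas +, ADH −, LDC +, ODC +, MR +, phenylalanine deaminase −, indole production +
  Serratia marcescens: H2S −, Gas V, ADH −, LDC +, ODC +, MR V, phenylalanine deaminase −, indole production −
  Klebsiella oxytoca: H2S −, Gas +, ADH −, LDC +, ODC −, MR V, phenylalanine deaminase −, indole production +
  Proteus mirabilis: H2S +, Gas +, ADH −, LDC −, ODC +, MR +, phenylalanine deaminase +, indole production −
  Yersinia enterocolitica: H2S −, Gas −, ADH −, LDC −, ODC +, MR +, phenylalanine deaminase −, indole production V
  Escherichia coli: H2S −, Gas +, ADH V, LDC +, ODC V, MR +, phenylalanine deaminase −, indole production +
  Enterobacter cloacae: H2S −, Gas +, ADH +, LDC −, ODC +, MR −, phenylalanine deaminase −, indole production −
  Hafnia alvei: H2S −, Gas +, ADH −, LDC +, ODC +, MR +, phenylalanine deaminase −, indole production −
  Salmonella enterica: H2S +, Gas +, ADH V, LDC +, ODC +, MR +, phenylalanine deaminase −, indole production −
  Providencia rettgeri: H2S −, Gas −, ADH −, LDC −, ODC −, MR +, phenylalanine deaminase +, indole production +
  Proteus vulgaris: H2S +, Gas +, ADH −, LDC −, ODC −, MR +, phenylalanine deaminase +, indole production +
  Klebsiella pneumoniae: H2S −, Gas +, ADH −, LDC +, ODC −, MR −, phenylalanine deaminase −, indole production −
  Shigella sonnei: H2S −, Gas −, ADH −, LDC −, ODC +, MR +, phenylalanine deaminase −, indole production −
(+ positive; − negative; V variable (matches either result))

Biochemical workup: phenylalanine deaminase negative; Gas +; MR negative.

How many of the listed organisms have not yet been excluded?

phenylalanine deaminase −: excludes Providencia stuartii, Proteus mirabilis, Providencia rettgeri, Proteus vulgaris — 11 left.
MR −: excludes 7 organisms — 4 left.
Gas +: all 4 remaining candidates are consistent.
Still consistent: Enterobacter cloacae, Klebsiella oxytoca, Klebsiella pneumoniae, Serratia marcescens.

4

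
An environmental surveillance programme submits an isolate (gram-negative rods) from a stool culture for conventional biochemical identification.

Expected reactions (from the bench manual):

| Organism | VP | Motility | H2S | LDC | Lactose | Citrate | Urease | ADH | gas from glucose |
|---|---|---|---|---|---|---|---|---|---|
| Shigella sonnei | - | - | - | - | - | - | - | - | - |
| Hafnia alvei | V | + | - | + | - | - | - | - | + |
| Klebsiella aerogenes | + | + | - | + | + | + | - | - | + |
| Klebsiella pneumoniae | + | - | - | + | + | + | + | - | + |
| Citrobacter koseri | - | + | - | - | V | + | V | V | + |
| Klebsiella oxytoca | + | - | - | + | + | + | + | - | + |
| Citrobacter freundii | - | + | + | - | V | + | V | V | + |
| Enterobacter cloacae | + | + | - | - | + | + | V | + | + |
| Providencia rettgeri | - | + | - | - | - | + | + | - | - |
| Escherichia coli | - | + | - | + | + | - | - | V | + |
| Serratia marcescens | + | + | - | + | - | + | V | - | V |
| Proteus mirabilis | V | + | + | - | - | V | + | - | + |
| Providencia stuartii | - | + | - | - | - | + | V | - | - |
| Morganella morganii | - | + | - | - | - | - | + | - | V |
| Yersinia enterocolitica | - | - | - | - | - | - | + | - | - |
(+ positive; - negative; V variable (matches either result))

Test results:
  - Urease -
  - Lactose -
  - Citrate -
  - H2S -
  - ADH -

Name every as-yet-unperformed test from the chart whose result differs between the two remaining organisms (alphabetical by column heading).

gas from glucose, LDC, Motility

H2S -: excludes Citrobacter freundii, Proteus mirabilis — 13 left.
ADH -: excludes Enterobacter cloacae — 12 left.
Urease -: excludes 5 organisms — 7 left.
Citrate -: excludes Klebsiella aerogenes, Citrobacter koseri, Serratia marcescens, Providencia stuartii — 3 left.
Lactose -: excludes Escherichia coli — 2 left.
Two candidates remain: Hafnia alvei and Shigella sonnei.
  VP: V vs - — variable for at least one, does not separate.
  Motility: Hafnia alvei +, Shigella sonnei - — discriminates.
  LDC: Hafnia alvei +, Shigella sonnei - — discriminates.
  gas from glucose: Hafnia alvei +, Shigella sonnei - — discriminates.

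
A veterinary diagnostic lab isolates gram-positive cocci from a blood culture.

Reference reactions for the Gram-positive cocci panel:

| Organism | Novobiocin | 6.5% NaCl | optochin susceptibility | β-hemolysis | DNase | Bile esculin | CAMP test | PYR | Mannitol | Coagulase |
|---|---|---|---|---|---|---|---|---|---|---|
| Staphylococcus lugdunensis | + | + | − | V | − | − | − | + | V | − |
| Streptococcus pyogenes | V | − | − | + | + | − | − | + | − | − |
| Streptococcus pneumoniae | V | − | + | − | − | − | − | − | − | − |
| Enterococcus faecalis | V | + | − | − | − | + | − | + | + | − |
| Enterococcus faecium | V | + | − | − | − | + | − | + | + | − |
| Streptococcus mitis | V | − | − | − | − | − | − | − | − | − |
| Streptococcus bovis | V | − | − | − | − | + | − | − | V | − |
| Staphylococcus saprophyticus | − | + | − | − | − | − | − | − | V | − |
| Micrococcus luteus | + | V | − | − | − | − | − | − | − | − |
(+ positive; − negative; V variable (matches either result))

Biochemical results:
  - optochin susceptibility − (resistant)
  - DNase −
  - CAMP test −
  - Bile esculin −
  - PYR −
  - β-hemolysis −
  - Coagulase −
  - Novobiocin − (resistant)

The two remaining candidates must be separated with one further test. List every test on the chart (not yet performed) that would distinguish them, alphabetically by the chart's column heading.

6.5% NaCl

β-hemolysis −: excludes Streptococcus pyogenes — 8 left.
PYR −: excludes Staphylococcus lugdunensis, Enterococcus faecalis, Enterococcus faecium — 5 left.
Bile esculin −: excludes Streptococcus bovis — 4 left.
Novobiocin −: excludes Micrococcus luteus — 3 left.
DNase −: all 3 remaining candidates are consistent.
Coagulase −: all 3 remaining candidates are consistent.
CAMP test −: all 3 remaining candidates are consistent.
optochin susceptibility −: excludes Streptococcus pneumoniae — 2 left.
Two candidates remain: Staphylococcus saprophyticus and Streptococcus mitis.
  6.5% NaCl: Staphylococcus saprophyticus +, Streptococcus mitis − — discriminates.
  Mannitol: V vs − — variable for at least one, does not separate.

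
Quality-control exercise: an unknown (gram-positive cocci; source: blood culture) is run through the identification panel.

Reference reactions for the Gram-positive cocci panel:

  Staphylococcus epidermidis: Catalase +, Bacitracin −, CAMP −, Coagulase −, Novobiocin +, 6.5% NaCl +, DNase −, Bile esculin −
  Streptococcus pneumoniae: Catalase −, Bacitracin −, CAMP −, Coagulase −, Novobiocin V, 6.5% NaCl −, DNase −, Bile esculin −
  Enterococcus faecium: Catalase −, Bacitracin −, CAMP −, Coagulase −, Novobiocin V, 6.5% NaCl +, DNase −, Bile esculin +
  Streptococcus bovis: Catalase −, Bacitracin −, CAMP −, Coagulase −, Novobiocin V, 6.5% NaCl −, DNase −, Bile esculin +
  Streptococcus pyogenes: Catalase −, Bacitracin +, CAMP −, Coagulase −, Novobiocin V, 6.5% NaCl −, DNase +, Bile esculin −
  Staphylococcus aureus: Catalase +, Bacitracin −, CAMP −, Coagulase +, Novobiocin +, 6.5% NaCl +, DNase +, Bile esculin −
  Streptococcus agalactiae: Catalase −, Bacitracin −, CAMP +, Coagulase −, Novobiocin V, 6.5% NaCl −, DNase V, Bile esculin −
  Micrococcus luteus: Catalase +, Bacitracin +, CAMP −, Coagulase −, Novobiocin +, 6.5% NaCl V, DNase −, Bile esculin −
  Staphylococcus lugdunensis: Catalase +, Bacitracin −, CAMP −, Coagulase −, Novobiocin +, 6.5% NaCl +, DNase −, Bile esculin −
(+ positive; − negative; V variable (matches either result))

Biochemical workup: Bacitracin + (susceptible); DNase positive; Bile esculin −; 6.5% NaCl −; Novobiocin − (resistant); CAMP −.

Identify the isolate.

Streptococcus pyogenes

DNase +: excludes 6 organisms — 3 left.
Novobiocin −: excludes Staphylococcus aureus — 2 left.
6.5% NaCl −: all 2 remaining candidates are consistent.
Bile esculin −: all 2 remaining candidates are consistent.
CAMP −: excludes Streptococcus agalactiae — 1 left.
Bacitracin +: the one remaining candidate is consistent.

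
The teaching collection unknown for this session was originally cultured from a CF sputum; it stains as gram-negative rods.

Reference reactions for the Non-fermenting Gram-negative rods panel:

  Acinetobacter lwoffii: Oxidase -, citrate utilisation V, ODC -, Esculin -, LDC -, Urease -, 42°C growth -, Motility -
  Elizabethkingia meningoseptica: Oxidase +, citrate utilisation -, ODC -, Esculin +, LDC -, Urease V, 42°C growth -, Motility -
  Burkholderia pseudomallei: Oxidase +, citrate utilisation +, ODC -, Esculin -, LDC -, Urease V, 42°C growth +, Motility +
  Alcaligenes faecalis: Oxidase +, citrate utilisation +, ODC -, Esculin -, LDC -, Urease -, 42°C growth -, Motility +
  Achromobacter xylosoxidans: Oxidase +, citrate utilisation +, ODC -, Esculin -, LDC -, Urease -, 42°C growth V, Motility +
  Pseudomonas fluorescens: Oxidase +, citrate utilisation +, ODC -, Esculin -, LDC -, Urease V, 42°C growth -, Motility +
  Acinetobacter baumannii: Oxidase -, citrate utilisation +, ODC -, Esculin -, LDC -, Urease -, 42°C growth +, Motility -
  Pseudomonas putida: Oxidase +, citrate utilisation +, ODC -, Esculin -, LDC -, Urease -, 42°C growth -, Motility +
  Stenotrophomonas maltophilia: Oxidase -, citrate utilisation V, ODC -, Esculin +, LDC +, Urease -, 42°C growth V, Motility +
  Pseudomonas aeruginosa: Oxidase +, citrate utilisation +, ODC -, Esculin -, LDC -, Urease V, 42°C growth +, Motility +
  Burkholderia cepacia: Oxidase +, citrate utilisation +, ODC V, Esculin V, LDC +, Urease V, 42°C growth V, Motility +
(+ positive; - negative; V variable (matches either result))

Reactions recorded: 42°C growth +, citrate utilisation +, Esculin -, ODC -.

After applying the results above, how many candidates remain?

5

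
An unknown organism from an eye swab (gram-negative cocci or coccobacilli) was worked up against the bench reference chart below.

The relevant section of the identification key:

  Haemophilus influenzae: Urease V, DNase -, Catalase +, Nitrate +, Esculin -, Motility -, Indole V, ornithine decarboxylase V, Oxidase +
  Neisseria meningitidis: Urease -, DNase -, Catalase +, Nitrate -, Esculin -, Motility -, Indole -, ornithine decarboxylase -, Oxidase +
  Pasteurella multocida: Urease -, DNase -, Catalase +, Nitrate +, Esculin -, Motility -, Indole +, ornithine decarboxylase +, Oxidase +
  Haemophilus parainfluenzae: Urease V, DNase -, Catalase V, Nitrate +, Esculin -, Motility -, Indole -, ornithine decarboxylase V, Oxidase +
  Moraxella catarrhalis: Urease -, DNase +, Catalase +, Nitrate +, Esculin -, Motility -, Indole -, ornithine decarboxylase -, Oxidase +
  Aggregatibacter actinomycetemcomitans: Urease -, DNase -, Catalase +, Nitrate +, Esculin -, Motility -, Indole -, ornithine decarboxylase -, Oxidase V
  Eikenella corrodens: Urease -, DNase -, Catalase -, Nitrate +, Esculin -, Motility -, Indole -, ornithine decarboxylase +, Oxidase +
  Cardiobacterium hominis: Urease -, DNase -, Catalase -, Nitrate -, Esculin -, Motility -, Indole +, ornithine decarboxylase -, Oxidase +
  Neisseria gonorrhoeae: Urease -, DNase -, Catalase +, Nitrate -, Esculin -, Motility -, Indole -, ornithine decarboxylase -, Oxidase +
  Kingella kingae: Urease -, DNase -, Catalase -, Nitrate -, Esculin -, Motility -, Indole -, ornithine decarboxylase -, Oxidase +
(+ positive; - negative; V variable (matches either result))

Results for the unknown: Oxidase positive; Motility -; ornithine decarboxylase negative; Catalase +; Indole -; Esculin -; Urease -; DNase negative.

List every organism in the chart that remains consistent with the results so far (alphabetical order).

Aggregatibacter actinomycetemcomitans, Haemophilus influenzae, Haemophilus parainfluenzae, Neisseria gonorrhoeae, Neisseria meningitidis

ornithine decarboxylase -: excludes Pasteurella multocida, Eikenella corrodens — 8 left.
Motility -: all 8 remaining candidates are consistent.
Catalase +: excludes Cardiobacterium hominis, Kingella kingae — 6 left.
Urease -: all 6 remaining candidates are consistent.
DNase -: excludes Moraxella catarrhalis — 5 left.
Oxidase +: all 5 remaining candidates are consistent.
Esculin -: all 5 remaining candidates are consistent.
Indole -: all 5 remaining candidates are consistent.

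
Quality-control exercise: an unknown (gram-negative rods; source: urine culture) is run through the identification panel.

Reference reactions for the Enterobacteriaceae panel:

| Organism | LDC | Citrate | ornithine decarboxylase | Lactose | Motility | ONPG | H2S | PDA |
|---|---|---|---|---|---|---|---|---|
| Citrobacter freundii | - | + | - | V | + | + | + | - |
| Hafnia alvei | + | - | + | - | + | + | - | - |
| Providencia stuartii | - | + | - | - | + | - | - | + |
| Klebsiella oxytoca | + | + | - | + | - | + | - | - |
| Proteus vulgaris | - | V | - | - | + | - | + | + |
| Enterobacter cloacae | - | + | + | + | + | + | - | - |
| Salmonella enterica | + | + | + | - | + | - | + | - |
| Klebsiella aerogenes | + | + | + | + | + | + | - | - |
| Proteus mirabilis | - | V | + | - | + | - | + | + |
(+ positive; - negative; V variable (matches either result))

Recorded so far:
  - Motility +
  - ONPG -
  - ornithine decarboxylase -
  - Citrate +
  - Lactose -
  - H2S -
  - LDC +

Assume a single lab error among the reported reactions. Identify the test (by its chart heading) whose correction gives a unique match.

LDC

As reported, no row in the chart matches all 7 reactions.
Reversing ONPG → still no organism matches.
Reversing LDC (to -) → unique match: Providencia stuartii.
Reversing ornithine decarboxylase → still no organism matches.
Reversing Lactose → still no organism matches.
Reversing Citrate → still no organism matches.
Reversing H2S → still no organism matches.
Reversing Motility → still no organism matches.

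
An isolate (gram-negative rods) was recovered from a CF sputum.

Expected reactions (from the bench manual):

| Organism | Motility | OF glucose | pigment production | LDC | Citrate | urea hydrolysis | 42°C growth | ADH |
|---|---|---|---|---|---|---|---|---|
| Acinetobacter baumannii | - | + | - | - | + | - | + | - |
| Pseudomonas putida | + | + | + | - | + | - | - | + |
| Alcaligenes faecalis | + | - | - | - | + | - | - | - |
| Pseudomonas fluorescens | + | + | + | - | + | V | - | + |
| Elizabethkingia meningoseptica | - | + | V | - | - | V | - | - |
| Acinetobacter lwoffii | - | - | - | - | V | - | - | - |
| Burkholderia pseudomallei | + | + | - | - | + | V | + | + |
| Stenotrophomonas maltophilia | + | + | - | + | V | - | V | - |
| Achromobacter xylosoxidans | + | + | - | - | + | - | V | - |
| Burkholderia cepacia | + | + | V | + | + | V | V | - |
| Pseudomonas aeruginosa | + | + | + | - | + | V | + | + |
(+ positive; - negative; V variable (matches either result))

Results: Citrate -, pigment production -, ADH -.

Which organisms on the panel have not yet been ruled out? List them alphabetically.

Acinetobacter lwoffii, Elizabethkingia meningoseptica, Stenotrophomonas maltophilia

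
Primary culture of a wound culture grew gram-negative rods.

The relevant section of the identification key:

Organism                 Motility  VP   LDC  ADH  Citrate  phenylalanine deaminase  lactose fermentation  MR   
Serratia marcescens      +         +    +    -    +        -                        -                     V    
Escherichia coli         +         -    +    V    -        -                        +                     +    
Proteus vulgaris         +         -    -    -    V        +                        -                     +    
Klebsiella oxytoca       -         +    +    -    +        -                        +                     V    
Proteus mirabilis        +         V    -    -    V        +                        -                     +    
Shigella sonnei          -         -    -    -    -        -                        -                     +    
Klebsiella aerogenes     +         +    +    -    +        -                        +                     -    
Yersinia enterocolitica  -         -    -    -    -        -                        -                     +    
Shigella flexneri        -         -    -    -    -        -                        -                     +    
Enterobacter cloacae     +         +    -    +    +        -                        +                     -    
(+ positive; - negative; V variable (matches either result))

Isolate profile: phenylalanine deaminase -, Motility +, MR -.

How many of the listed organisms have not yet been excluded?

MR -: excludes 6 organisms — 4 left.
Motility +: excludes Klebsiella oxytoca — 3 left.
phenylalanine deaminase -: all 3 remaining candidates are consistent.
Still consistent: Enterobacter cloacae, Klebsiella aerogenes, Serratia marcescens.

3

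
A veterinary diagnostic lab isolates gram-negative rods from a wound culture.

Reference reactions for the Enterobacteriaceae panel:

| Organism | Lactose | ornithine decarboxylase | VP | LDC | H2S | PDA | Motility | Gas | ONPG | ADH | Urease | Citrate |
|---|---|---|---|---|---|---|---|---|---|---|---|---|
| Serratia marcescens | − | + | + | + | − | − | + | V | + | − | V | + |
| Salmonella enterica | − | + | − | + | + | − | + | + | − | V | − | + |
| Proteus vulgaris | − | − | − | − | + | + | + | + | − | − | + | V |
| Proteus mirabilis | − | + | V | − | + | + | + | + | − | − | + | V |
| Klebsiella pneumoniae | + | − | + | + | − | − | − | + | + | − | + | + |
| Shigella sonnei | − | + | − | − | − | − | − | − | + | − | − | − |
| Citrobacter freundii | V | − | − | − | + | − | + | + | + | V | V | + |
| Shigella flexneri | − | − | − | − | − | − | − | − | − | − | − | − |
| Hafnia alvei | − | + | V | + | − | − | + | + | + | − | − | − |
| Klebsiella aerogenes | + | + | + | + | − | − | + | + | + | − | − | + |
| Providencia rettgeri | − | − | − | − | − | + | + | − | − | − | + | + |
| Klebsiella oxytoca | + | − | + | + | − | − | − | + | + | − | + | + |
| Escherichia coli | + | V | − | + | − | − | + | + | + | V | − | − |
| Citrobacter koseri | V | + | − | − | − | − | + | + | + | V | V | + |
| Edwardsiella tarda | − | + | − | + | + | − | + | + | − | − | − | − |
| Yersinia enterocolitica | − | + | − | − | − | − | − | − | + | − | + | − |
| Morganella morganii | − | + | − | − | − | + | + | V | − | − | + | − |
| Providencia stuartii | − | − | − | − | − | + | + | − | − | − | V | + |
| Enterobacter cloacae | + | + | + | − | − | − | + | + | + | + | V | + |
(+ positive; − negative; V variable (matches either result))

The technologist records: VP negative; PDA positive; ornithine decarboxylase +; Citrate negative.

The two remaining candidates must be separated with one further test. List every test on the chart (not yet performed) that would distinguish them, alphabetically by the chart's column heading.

H2S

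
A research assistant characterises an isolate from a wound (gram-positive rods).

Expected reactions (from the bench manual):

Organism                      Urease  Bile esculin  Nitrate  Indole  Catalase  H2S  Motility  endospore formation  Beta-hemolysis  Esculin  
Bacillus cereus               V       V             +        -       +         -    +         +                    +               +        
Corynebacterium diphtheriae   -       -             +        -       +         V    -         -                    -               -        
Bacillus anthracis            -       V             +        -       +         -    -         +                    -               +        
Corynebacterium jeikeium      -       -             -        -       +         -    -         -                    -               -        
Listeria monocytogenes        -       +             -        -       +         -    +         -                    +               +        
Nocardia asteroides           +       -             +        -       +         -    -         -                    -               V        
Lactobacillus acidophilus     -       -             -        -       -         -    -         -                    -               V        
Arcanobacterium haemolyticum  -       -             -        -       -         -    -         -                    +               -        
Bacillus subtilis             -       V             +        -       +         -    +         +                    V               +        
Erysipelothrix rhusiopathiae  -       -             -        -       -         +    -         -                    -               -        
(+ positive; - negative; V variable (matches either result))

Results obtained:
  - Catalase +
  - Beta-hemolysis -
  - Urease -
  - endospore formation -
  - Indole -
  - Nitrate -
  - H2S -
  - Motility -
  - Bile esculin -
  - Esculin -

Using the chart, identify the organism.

Corynebacterium jeikeium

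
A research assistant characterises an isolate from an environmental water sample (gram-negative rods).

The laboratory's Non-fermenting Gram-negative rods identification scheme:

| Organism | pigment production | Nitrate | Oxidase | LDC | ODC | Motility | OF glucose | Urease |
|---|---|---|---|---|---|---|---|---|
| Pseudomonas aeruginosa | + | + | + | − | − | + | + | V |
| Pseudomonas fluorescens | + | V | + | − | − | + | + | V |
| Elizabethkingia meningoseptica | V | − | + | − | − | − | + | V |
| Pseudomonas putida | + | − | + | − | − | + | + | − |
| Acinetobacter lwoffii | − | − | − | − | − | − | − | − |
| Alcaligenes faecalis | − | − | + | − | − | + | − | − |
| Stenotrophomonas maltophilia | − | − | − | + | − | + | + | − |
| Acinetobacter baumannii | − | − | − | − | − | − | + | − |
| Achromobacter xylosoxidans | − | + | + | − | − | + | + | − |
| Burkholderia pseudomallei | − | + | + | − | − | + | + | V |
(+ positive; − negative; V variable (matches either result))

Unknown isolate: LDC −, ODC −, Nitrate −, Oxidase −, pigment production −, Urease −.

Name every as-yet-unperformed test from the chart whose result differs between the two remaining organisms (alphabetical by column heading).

ODC −: all 10 remaining candidates are consistent.
pigment production −: excludes Pseudomonas aeruginosa, Pseudomonas fluorescens, Pseudomonas putida — 7 left.
Nitrate −: excludes Achromobacter xylosoxidans, Burkholderia pseudomallei — 5 left.
Urease −: all 5 remaining candidates are consistent.
Oxidase −: excludes Elizabethkingia meningoseptica, Alcaligenes faecalis — 3 left.
LDC −: excludes Stenotrophomonas maltophilia — 2 left.
Two candidates remain: Acinetobacter baumannii and Acinetobacter lwoffii.
  Motility: − vs − — same for both, does not separate.
  OF glucose: Acinetobacter baumannii +, Acinetobacter lwoffii − — discriminates.

OF glucose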